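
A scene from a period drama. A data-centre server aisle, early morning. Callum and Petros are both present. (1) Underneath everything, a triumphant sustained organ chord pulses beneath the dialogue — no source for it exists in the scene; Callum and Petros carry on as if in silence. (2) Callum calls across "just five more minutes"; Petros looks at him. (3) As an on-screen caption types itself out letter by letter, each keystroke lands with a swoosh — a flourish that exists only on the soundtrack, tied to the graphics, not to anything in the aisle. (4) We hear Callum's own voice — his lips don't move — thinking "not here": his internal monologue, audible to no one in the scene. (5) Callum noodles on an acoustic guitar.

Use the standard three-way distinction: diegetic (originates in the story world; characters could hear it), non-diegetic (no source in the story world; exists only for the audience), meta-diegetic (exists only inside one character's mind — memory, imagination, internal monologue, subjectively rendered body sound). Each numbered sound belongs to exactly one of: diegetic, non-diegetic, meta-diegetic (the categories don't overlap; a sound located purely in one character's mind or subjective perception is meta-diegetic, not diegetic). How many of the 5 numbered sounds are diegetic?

2

(1) is non-diegetic: nothing in the aisle produces it and the characters don't hear it — pure soundtrack.
(2) is diegetic: Callum is a character speaking aloud in the scene.
(3) is non-diegetic: sound married to a title/caption — outside the diegesis by definition.
Sound (4): internal monologue — inside Callum's mind, not spoken into the scene, so meta-diegetic.
Sound (5): Callum is producing the music live, in the story world, so diegetic.
Diegetic: (2), (5) — that's 2.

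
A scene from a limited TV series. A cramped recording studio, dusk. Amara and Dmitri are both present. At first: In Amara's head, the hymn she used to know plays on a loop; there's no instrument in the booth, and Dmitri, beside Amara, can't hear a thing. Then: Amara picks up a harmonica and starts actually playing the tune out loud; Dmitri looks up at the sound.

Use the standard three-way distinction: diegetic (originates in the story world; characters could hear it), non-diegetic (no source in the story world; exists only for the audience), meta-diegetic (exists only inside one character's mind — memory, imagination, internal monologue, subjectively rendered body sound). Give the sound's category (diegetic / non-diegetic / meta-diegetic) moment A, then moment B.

meta-diegetic, diegetic

Moment A: the tune exists only as Amara's private memory; Dmitri can't hear it → meta-diegetic.
Moment B: Amara is now producing it live on a harmonica, in the room, and Dmitri hears it → diegetic.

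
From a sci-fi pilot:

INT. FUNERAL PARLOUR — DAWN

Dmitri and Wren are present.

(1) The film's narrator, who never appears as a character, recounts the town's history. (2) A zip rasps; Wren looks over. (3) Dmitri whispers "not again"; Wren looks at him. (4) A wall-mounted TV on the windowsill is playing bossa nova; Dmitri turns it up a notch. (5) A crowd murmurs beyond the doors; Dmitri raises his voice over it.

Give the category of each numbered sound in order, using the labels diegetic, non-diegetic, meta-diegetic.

non-diegetic, diegetic, diegetic, diegetic, diegetic

(1) is non-diegetic: the narrator exists outside the story world, addressing only the audience.
Sound (2): an in-world source (a zip); characters could hear it, so diegetic.
Sound (3): on-screen dialogue — Dmitri speaks and Wren is there to hear, so diegetic.
Sound (4): the music comes from an on-screen device that Dmitri responds to, so diegetic.
(5) it's the actual ambient sound of the location → diegetic.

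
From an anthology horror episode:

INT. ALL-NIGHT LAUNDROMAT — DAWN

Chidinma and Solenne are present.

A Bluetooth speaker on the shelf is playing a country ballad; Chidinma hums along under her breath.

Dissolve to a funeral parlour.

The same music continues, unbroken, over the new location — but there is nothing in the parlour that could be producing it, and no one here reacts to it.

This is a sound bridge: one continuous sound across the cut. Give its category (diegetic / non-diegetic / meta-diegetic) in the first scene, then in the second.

Scene one: a Bluetooth speaker is an on-screen source and Chidinma reacts to it → diegetic.
Scene two: there is no source in the parlour and no one hears it — it's now underscore → non-diegetic.

diegetic, non-diegetic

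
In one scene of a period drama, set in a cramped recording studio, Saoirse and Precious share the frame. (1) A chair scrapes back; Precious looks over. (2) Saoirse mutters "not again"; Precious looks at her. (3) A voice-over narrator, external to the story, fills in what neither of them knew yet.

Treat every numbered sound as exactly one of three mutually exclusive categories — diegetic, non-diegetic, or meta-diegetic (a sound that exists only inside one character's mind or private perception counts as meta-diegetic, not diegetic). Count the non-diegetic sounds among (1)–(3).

Sound (1): an in-world source (a chair); characters could hear it, so diegetic.
(2) Saoirse is a character speaking aloud in the scene → diegetic.
(3) is non-diegetic: external voice-over — not a character, not heard by anyone in the scene.
Non-diegetic: (3) — that's 1.

1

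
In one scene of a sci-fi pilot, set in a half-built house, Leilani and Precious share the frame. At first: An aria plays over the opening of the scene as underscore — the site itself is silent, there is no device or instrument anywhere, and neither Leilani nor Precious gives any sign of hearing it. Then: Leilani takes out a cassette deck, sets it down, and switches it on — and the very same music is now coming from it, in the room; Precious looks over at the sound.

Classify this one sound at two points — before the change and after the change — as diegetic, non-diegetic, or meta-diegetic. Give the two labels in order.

non-diegetic, diegetic

Before the change: no in-world source exists and no character can hear it — underscore → non-diegetic.
After the change: a cassette deck is now a real source in the story world and the characters hear it → diegetic.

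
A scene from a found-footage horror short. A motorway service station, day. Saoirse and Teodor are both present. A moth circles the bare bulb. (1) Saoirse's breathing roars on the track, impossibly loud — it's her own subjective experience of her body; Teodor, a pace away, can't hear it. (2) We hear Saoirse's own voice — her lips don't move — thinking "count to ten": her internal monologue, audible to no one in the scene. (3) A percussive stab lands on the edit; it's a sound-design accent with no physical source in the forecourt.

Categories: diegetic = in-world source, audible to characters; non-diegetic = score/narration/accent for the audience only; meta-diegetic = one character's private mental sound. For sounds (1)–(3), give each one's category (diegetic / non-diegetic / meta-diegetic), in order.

meta-diegetic, meta-diegetic, non-diegetic

(1) point-of-audition from inside Saoirse's body; not a sound in the room → meta-diegetic.
(2) internal monologue — inside Saoirse's mind, not spoken into the scene → meta-diegetic.
(3) nothing in the scene produces it; it's an accent added for the audience → non-diegetic.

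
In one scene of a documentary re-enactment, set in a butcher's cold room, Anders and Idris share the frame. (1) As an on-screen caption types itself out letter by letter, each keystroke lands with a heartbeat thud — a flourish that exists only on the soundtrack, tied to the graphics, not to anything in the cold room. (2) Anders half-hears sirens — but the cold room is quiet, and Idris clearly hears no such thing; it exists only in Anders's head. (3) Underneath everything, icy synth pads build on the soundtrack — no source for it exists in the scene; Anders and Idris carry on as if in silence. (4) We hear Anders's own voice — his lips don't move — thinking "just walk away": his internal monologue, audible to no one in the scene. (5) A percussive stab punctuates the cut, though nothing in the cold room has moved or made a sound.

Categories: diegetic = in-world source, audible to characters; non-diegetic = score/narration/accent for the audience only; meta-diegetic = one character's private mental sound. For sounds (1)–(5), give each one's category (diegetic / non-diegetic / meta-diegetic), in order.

(1) the caption isn't part of the story world, so neither is the sound tied to it → non-diegetic.
Sound (2): the sound is imagined by Anders; nothing in the story world is producing it and Idris can't hear it, so meta-diegetic.
Sound (3): score with no on-screen or off-screen source; it exists for the audience alone, so non-diegetic.
(4) is meta-diegetic: Anders's thought-voice: a private mental sound no other character can hear.
(5) is non-diegetic: an editorial stinger — it belongs to the cut, not the story world.

non-diegetic, meta-diegetic, non-diegetic, meta-diegetic, non-diegetic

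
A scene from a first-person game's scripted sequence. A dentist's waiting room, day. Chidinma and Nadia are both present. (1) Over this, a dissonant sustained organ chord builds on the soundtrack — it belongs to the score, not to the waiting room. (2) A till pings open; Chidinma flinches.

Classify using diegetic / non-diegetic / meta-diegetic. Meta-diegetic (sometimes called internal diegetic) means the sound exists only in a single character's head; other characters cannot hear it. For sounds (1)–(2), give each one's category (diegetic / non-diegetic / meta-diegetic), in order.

(1) is non-diegetic: it has no source in the story world and no character can hear it — it's underscore.
(2) is diegetic: the sound comes from a till physically present in the location.

non-diegetic, diegetic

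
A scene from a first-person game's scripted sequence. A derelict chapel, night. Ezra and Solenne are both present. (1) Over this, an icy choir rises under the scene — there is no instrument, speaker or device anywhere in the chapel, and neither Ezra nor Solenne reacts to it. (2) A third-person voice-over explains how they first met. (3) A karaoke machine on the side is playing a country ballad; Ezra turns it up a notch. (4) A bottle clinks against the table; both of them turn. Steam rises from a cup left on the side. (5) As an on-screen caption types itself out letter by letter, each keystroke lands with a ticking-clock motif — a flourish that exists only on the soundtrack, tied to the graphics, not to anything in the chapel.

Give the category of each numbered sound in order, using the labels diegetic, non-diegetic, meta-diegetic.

(1) is non-diegetic: score with no on-screen or off-screen source; it exists for the audience alone.
(2) the narrator exists outside the story world, addressing only the audience → non-diegetic.
(3) source music from a karaoke machine, which exists in the story world → diegetic.
(4) an in-world source (a bottle); characters could hear it → diegetic.
(5) the caption isn't part of the story world, so neither is the sound tied to it → non-diegetic.

non-diegetic, non-diegetic, diegetic, diegetic, non-diegetic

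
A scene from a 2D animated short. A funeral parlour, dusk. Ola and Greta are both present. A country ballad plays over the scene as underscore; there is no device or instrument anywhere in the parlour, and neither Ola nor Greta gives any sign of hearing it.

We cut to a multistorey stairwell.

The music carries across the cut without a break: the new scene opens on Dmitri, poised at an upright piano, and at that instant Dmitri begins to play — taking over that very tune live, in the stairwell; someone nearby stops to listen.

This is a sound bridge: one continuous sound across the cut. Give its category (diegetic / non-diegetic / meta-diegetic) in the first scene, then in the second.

Scene one: there's no in-world source anywhere and no character hears it — underscore for the audience only → non-diegetic.
Scene two: from the moment Dmitri starts playing, the tune is being performed on an upright piano inside the story world and another character hears it → diegetic.

non-diegetic, diegetic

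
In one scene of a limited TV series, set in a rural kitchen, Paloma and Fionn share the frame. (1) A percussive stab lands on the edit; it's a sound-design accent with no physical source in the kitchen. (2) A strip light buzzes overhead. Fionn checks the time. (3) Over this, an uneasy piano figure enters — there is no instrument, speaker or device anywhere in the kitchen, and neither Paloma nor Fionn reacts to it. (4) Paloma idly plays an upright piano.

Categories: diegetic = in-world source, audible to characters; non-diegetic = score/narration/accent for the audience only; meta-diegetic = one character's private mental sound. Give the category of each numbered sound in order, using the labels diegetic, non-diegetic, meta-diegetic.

(1) nothing in the scene produces it; it's an accent added for the audience → non-diegetic.
Sound (2): a strip light is part of the location's real environment, so diegetic.
(3) nothing in the kitchen produces it and the characters don't hear it — pure soundtrack → non-diegetic.
(4) Paloma is producing the music live, in the story world → diegetic.

non-diegetic, diegetic, non-diegetic, diegetic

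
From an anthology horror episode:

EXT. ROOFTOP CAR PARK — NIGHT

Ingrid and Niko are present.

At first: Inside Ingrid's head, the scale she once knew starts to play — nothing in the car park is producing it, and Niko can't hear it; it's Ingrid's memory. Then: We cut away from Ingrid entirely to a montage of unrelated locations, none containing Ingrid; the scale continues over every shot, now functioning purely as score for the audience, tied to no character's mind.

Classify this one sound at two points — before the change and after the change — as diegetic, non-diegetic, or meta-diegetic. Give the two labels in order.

meta-diegetic, non-diegetic

Before the change: the music lives inside Ingrid's mind alone; Niko can't hear it → meta-diegetic.
After the change: once it plays over shots Ingrid isn't in, detached from any character's subjectivity, it's conventional underscore → non-diegetic.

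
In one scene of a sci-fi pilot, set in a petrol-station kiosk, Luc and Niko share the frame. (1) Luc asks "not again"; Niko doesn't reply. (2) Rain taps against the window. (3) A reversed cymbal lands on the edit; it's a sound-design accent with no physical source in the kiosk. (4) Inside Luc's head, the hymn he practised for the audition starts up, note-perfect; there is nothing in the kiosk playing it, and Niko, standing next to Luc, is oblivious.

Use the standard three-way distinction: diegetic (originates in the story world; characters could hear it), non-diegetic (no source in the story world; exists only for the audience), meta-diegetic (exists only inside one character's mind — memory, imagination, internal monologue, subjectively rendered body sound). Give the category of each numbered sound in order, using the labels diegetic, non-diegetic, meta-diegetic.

(1) spoken by a character present in the story world → diegetic.
(2) ambient/room sound belonging to the story's physical space → diegetic.
(3) is non-diegetic: an editorial stinger — it belongs to the cut, not the story world.
(4) is meta-diegetic: the music is a memory playing inside Luc's mind alone; no real-world source, Niko can't hear it.

diegetic, diegetic, non-diegetic, meta-diegetic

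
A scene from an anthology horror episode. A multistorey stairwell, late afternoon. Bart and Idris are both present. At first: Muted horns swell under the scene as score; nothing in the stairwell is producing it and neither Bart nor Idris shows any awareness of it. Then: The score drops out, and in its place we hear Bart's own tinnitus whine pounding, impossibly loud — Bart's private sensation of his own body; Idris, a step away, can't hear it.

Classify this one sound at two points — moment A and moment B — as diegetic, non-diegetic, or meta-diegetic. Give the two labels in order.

Moment A: underscore with no in-world source, inaudible to the characters → non-diegetic.
Moment B: the body sound is Bart's subjective perception alone — Idris can't hear it → meta-diegetic.

non-diegetic, meta-diegetic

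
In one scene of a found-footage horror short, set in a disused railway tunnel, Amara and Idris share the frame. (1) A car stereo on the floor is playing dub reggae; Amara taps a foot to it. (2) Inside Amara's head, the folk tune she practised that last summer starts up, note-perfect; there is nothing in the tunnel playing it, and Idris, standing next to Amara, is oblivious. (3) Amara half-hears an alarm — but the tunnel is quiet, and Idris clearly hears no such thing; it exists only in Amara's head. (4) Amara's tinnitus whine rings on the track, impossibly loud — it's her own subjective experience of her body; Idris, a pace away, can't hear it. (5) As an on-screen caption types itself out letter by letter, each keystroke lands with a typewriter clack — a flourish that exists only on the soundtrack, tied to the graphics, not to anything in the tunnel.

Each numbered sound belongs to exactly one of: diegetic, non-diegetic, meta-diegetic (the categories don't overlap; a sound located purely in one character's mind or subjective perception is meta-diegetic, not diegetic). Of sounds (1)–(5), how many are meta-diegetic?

(1) source music from a car stereo, which exists in the story world → diegetic.
(2) is meta-diegetic: the music is a memory playing inside Amara's mind alone; no real-world source, Idris can't hear it.
(3) Amara alone 'hears' it — an imagined sound, not present in the space → meta-diegetic.
(4) is meta-diegetic: point-of-audition from inside Amara's body; not a sound in the room.
(5) it accompanies on-screen graphics, not anything inside the story world → non-diegetic.
So 3 of the 5 are meta-diegetic: (2), (3), (4).

3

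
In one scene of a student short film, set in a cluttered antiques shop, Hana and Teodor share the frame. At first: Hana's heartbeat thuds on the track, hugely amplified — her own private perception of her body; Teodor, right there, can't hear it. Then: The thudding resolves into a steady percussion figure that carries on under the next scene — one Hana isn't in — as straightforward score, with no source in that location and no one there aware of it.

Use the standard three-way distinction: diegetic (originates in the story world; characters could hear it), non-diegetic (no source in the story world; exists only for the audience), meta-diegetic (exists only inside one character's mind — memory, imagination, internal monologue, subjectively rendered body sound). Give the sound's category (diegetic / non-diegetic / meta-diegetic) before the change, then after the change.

meta-diegetic, non-diegetic

Before the change: it's Hana's subjective body sound, inaudible to Teodor → meta-diegetic.
After the change: detached from Hana and playing as sourceless score over a scene she isn't in — for the audience only → non-diegetic.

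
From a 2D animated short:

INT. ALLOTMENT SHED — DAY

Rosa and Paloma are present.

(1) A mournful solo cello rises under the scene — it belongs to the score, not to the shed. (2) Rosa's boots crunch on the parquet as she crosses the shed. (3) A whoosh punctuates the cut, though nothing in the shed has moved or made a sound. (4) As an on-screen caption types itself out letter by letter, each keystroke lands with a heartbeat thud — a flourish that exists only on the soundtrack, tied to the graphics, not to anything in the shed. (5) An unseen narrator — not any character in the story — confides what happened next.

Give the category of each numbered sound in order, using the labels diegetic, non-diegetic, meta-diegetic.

non-diegetic, diegetic, non-diegetic, non-diegetic, non-diegetic

Sound (1): score with no on-screen or off-screen source; it exists for the audience alone, so non-diegetic.
Sound (2): a character's body making contact with the set — an in-world sound, so diegetic.
Sound (3): it's a sound-design accent with no in-world source; no one in the scene can hear it, so non-diegetic.
Sound (4): sound married to a title/caption — outside the diegesis by definition, so non-diegetic.
(5) commentary laid over the scene from outside the fiction → non-diegetic.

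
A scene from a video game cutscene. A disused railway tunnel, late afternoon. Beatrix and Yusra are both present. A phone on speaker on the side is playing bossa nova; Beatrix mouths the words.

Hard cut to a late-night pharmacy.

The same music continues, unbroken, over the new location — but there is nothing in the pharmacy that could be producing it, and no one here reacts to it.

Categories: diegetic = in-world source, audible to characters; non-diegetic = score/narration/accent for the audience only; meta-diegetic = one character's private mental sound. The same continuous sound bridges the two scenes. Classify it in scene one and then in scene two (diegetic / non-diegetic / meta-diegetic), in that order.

Scene one: a phone on speaker is an on-screen source and Beatrix reacts to it → diegetic.
Scene two: there is no source in the pharmacy and no one hears it — it's now underscore → non-diegetic.

diegetic, non-diegetic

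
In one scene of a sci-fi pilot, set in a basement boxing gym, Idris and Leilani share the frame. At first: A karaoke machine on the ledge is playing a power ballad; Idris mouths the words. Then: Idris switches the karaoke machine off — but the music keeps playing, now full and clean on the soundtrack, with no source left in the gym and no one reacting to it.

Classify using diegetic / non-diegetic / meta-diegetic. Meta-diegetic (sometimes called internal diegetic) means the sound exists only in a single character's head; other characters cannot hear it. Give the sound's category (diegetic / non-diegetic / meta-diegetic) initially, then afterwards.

diegetic, non-diegetic

Initially: a karaoke machine is a real in-scene source and Idris reacts to it → diegetic.
Afterwards: there is no longer any in-world source and no one can hear it — it has become underscore → non-diegetic.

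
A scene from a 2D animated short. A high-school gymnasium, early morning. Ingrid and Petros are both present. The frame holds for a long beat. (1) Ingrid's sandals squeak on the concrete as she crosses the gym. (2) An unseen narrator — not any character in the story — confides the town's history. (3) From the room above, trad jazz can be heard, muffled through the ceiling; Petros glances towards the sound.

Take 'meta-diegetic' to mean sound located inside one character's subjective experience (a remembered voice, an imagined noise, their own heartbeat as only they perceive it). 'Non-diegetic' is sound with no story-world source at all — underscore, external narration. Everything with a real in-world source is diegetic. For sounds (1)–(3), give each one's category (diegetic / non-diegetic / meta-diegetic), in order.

(1) is diegetic: a character's body making contact with the set — an in-world sound.
(2) commentary laid over the scene from outside the fiction → non-diegetic.
(3) is diegetic: it's coming from the room above — a location within the story world — and Petros reacts.

diegetic, non-diegetic, diegetic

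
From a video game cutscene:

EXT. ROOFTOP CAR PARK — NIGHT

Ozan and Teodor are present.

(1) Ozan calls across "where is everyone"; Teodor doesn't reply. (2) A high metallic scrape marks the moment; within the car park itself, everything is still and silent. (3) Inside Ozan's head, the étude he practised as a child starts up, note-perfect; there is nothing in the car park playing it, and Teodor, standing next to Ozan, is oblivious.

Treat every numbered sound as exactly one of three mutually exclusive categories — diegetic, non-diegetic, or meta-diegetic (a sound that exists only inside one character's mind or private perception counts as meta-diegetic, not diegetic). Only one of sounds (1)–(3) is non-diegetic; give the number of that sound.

(1) is diegetic: spoken by a character present in the story world.
Sound (2): an editorial stinger — it belongs to the cut, not the story world, so non-diegetic.
(3) it lives in Ozan's subjectivity, not in the car park → meta-diegetic.
Only (2) is non-diegetic.

2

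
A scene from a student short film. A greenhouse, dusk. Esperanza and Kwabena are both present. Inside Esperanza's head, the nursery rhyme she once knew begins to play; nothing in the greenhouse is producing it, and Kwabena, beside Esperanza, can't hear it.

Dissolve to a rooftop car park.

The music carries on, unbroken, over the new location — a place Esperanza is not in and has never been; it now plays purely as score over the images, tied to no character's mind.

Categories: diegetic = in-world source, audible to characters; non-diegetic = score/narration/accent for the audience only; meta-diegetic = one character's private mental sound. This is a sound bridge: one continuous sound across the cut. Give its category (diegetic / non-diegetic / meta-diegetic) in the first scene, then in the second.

Scene one: the music exists only inside Esperanza's mind; Kwabena can't hear it → meta-diegetic.
Scene two: it's detached from Esperanza entirely and plays over unrelated images with no in-world source — conventional underscore → non-diegetic.

meta-diegetic, non-diegetic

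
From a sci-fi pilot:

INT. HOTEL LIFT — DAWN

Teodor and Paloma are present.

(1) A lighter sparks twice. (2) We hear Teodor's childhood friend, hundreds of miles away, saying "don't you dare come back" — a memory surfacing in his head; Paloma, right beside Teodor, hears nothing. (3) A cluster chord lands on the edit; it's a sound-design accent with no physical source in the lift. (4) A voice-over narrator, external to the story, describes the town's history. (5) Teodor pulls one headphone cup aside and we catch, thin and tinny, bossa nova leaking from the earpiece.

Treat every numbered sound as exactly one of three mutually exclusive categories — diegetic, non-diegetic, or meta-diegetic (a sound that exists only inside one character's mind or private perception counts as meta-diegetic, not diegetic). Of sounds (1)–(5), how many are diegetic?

(1) an in-world source (a lighter); characters could hear it → diegetic.
Sound (2): the voice is a memory playing only inside Teodor's mind; Paloma can't hear it, so meta-diegetic.
Sound (3): it's a sound-design accent with no in-world source; no one in the scene can hear it, so non-diegetic.
Sound (4): external voice-over — not a character, not heard by anyone in the scene, so non-diegetic.
Sound (5): the headphones are an on-screen source, so diegetic.
So 2 of the 5 are diegetic: (1), (5).

2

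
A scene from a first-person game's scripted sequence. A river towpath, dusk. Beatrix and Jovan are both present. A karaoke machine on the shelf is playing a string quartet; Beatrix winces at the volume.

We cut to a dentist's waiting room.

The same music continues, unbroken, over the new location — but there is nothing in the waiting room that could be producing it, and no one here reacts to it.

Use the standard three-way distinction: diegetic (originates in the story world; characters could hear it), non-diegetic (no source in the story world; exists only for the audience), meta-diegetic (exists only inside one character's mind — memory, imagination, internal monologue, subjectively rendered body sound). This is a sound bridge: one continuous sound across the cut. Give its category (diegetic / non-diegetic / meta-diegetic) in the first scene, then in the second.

diegetic, non-diegetic

Scene one: a karaoke machine is an on-screen source and Beatrix reacts to it → diegetic.
Scene two: there is no source in the waiting room and no one hears it — it's now underscore → non-diegetic.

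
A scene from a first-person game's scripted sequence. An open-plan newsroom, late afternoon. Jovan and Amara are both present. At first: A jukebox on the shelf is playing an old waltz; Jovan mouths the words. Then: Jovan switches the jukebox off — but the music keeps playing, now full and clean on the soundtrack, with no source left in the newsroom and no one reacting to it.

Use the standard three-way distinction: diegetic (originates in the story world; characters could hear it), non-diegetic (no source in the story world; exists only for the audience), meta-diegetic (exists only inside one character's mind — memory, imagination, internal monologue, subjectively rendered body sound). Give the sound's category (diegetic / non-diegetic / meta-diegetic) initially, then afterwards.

diegetic, non-diegetic

Initially: a jukebox is a real in-scene source and Jovan reacts to it → diegetic.
Afterwards: there is no longer any in-world source and no one can hear it — it has become underscore → non-diegetic.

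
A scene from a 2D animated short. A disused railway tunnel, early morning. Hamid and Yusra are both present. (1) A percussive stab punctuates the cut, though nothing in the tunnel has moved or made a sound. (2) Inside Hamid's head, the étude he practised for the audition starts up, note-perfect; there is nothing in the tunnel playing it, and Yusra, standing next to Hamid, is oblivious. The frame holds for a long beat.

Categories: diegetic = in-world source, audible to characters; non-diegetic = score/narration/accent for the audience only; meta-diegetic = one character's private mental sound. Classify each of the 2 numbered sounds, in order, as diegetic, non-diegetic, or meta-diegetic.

Sound (1): it's a sound-design accent with no in-world source; no one in the scene can hear it, so non-diegetic.
(2) remembered music, private to Hamid — Yusra is oblivious because it isn't in the room → meta-diegetic.

non-diegetic, meta-diegetic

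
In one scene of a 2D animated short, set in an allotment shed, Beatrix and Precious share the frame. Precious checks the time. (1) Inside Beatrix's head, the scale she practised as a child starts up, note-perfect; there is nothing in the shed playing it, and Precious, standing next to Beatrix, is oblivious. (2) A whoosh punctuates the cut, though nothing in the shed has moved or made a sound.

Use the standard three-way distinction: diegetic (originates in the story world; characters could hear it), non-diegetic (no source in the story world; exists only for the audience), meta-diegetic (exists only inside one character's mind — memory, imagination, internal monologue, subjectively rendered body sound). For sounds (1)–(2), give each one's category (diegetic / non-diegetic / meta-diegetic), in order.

(1) is meta-diegetic: remembered music, private to Beatrix — Precious is oblivious because it isn't in the room.
(2) is non-diegetic: it's a sound-design accent with no in-world source; no one in the scene can hear it.

meta-diegetic, non-diegetic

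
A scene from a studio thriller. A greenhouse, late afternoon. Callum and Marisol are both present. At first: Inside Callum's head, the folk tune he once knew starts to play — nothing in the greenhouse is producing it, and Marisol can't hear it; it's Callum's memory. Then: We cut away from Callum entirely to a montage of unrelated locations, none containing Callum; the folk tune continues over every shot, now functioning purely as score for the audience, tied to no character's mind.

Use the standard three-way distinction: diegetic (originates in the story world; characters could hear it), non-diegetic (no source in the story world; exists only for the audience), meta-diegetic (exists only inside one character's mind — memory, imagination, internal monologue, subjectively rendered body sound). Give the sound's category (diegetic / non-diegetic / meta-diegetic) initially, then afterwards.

meta-diegetic, non-diegetic

Initially: the music lives inside Callum's mind alone; Marisol can't hear it → meta-diegetic.
Afterwards: once it plays over shots Callum isn't in, detached from any character's subjectivity, it's conventional underscore → non-diegetic.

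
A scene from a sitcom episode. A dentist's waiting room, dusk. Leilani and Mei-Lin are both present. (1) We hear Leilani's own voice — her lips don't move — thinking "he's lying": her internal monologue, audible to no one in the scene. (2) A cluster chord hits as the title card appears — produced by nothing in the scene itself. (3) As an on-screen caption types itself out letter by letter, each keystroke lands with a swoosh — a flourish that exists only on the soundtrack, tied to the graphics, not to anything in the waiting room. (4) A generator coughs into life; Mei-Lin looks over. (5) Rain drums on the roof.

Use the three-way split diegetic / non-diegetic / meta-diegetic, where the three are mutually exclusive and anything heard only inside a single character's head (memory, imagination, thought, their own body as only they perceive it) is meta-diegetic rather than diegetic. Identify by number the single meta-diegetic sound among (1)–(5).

1

(1) it's Leilani's unspoken thought, heard only by the audience via her subjectivity → meta-diegetic.
(2) it's a sound-design accent with no in-world source; no one in the scene can hear it → non-diegetic.
Sound (3): it accompanies on-screen graphics, not anything inside the story world, so non-diegetic.
Sound (4): the sound comes from a generator physically present in the location, so diegetic.
(5) is diegetic: ambient/room sound belonging to the story's physical space.
Only (1) is meta-diegetic.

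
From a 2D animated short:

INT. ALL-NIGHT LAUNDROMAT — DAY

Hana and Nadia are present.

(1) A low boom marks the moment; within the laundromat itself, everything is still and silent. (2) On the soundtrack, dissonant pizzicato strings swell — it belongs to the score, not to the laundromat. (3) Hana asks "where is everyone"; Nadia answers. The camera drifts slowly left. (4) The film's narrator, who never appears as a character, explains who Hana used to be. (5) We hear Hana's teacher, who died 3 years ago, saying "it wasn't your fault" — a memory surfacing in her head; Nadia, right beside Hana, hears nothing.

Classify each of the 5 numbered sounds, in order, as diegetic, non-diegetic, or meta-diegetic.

Sound (1): nothing in the scene produces it; it's an accent added for the audience, so non-diegetic.
Sound (2): score with no on-screen or off-screen source; it exists for the audience alone, so non-diegetic.
Sound (3): on-screen dialogue — Hana speaks and Nadia is there to hear, so diegetic.
(4) external voice-over — not a character, not heard by anyone in the scene → non-diegetic.
(5) is meta-diegetic: the voice is a memory playing only inside Hana's mind; Nadia can't hear it.

non-diegetic, non-diegetic, diegetic, non-diegetic, meta-diegetic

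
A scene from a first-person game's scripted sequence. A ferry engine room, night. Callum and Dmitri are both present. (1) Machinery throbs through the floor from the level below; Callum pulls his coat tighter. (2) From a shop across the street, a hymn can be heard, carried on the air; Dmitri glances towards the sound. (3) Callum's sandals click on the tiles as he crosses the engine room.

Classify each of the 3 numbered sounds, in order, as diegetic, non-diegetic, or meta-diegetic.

diegetic, diegetic, diegetic

Sound (1): ambient/room sound belonging to the story's physical space, so diegetic.
(2) the music has an off-screen but real-world source and a character hears it → diegetic.
Sound (3): it's the physical sound of Callum moving in the space, so diegetic.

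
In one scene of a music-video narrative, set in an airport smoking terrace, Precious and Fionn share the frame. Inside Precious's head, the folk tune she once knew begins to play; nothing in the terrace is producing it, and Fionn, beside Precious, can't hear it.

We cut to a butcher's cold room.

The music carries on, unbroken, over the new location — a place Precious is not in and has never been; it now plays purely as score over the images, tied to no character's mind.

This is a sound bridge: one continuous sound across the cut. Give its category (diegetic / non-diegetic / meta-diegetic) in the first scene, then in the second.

Scene one: the music exists only inside Precious's mind; Fionn can't hear it → meta-diegetic.
Scene two: it's detached from Precious entirely and plays over unrelated images with no in-world source — conventional underscore → non-diegetic.

meta-diegetic, non-diegetic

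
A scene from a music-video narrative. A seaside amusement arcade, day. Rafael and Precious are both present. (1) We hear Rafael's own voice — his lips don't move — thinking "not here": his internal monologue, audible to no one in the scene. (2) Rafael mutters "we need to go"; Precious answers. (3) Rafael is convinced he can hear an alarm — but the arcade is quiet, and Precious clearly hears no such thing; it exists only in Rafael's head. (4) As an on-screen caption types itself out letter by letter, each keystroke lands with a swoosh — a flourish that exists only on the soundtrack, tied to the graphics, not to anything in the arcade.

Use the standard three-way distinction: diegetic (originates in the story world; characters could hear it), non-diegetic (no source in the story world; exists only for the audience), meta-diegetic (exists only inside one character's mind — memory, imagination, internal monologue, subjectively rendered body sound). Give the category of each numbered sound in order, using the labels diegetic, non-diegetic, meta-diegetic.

meta-diegetic, diegetic, meta-diegetic, non-diegetic

Sound (1): internal monologue — inside Rafael's mind, not spoken into the scene, so meta-diegetic.
(2) is diegetic: on-screen dialogue — Rafael speaks and Precious is there to hear.
(3) subjective to Rafael: the arcade is silent and Precious hears nothing → meta-diegetic.
(4) the caption isn't part of the story world, so neither is the sound tied to it → non-diegetic.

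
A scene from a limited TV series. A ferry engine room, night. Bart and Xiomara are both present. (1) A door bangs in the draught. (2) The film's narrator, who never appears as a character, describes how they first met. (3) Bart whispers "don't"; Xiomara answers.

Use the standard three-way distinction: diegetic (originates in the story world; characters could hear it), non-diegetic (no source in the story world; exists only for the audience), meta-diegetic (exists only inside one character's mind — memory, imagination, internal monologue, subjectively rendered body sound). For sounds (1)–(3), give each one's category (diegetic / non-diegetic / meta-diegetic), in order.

Sound (1): a door is a real object/event in the scene's world, so diegetic.
Sound (2): the narrator exists outside the story world, addressing only the audience, so non-diegetic.
(3) Bart is a character speaking aloud in the scene → diegetic.

diegetic, non-diegetic, diegetic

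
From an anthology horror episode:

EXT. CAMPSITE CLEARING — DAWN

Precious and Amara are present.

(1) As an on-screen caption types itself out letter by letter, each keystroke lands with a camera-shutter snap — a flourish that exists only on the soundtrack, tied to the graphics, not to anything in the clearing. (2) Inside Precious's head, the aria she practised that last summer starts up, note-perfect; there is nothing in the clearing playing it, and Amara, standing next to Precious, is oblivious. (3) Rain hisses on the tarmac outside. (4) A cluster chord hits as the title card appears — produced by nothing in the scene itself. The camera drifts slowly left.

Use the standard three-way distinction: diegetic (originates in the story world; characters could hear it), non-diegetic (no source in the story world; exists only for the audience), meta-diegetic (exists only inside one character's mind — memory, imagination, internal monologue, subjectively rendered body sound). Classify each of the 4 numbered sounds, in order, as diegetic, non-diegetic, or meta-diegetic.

(1) is non-diegetic: sound married to a title/caption — outside the diegesis by definition.
(2) is meta-diegetic: the music is a memory playing inside Precious's mind alone; no real-world source, Amara can't hear it.
(3) rain is part of the location's real environment → diegetic.
(4) is non-diegetic: it's a sound-design accent with no in-world source; no one in the scene can hear it.

non-diegetic, meta-diegetic, diegetic, non-diegetic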